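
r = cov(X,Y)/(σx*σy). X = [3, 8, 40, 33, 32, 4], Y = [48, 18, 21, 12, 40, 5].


Mean X = 20.0000, Mean Y = 24.0000
SD X = 15.286159, SD Y = 15.176737
Cov = -9.333333
r = -9.333333/(15.286159*15.176737) = -0.0402

r = -0.0402


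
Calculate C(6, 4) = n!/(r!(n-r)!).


C(6,4) = 6!/(4! × 2!)
= 720/(24 × 2)
= 15

C(6,4) = 15


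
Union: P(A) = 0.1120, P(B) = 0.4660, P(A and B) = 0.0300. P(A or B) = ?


P(A∪B) = 0.1120 + 0.4660 - 0.0300
= 0.5780 - 0.0300
= 0.5480

P(A∪B) = 0.5480


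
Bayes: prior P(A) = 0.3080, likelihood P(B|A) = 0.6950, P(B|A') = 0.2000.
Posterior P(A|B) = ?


P(B) = P(B|A)*P(A) + P(B|A')*P(A')
= 0.6950*0.3080 + 0.2000*0.6920
= 0.214060 + 0.138400 = 0.352460
P(A|B) = 0.214060/0.352460 = 0.6073

P(A|B) = 0.6073


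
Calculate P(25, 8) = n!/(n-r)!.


P(25,8) = 25!/17!
= 15511210043330985984000000/355687428096000
= 43609104000

P(25,8) = 43609104000


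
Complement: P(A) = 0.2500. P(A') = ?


P(not A) = 1 - 0.2500 = 0.7500

P(not A) = 0.7500


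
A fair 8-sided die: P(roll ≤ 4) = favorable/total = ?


Favorable outcomes (roll ≤ 4): 4
Total outcomes = 8
P = 4/8 = 0.5000

P = 0.5000


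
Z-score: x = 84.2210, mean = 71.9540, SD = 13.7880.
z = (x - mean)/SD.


z = (84.2210 - 71.9540)/13.7880
= 12.2670/13.7880
= 0.8897

z = 0.8897


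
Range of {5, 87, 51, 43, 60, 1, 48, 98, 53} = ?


Max = 98, Min = 1
Range = 98 - 1 = 97

Range = 97


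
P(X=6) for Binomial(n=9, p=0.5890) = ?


C(9,6) = 84
p^6 = 0.041753
(1-p)^3 = 0.069427
P = 84 * 0.041753 * 0.069427 = 0.2435

P(X=6) = 0.2435


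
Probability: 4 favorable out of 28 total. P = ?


P = 4/28 = 0.1429

P = 0.1429


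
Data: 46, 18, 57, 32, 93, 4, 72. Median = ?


Sorted: 4, 18, 32, 46, 57, 72, 93
n = 7 (odd)
Middle value = 46

Median = 46


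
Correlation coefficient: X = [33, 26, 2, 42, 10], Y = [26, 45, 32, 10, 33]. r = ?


Mean X = 22.6000, Mean Y = 29.2000
SD X = 14.691494, SD Y = 11.408769
Cov = -91.520000
r = -91.520000/(14.691494*11.408769) = -0.5460

r = -0.5460


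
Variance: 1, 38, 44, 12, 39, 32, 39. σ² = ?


Mean = 29.2857
Squared deviations: 800.0816, 75.9388, 216.5102, 298.7959, 94.3673, 7.3673, 94.3673
Sum = 1587.4286
Variance = 1587.4286/7 = 226.7755

Variance = 226.7755


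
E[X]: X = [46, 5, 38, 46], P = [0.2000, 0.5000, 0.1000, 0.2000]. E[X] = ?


E[X] = 46*0.2000 + 5*0.5000 + 38*0.1000 + 46*0.2000
= 9.2000 + 2.5000 + 3.8000 + 9.2000
= 24.7000

E[X] = 24.7000


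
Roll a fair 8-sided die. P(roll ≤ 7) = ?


Favorable outcomes (roll ≤ 7): 7
Total outcomes = 8
P = 7/8 = 0.8750

P = 0.8750


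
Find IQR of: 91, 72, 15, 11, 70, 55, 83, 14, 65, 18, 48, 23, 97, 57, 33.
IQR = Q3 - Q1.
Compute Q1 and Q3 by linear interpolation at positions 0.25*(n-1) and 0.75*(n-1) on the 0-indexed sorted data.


Sorted: 11, 14, 15, 18, 23, 33, 48, 55, 57, 65, 70, 72, 83, 91, 97
Q1 (25th %ile) = 20.5000
Q3 (75th %ile) = 71.0000
IQR = 71.0000 - 20.5000 = 50.5000

IQR = 50.5000


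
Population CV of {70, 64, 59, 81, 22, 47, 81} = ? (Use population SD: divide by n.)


Mean = 60.5714
SD = 19.3085
CV = (19.3085/60.5714)*100 = 31.8772%

CV = 31.8772%


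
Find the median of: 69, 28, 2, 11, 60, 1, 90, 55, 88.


Sorted: 1, 2, 11, 28, 55, 60, 69, 88, 90
n = 9 (odd)
Middle value = 55

Median = 55


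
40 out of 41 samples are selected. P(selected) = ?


P = 40/41 = 0.9756

P = 0.9756


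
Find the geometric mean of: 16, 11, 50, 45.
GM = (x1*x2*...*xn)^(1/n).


Product = 16 × 11 × 50 × 45 = 396000
GM = 396000^(1/4) = 25.0856

GM = 25.0856


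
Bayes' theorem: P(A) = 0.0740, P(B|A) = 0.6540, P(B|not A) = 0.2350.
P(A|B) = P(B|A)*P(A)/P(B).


P(B) = P(B|A)*P(A) + P(B|A')*P(A')
= 0.6540*0.0740 + 0.2350*0.9260
= 0.048396 + 0.217610 = 0.266006
P(A|B) = 0.048396/0.266006 = 0.1819

P(A|B) = 0.1819


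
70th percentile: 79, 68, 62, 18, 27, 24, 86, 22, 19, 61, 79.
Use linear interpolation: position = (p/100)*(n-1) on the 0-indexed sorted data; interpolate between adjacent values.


Sorted: 18, 19, 22, 24, 27, 61, 62, 68, 79, 79, 86
n = 11
Index = 70/100 * 10 = 7.0000
Lower = data[7] = 68, Upper = data[8] = 79
P70 = 68 + 0*(11) = 68.0000

P70 = 68.0000


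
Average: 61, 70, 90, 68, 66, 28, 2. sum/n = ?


Sum = 61 + 70 + 90 + 68 + 66 + 28 + 2 = 385
n = 7
Mean = 385/7 = 55.0000

Mean = 55.0000


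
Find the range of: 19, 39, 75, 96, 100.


Max = 100, Min = 19
Range = 100 - 19 = 81

Range = 81


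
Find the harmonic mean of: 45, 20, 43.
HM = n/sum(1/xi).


Sum of reciprocals = 1/45 + 1/20 + 1/43 = 0.095478
HM = 3/0.095478 = 31.4208

HM = 31.4208


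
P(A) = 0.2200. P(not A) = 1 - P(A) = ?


P(not A) = 1 - 0.2200 = 0.7800

P(not A) = 0.7800


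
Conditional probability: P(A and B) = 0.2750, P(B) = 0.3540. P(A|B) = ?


P(A|B) = 0.2750/0.3540 = 0.7768

P(A|B) = 0.7768


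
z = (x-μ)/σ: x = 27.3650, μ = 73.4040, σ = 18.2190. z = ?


z = (27.3650 - 73.4040)/18.2190
= -46.0390/18.2190
= -2.5270

z = -2.5270


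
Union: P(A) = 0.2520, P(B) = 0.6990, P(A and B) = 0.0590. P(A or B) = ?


P(A∪B) = 0.2520 + 0.6990 - 0.0590
= 0.9510 - 0.0590
= 0.8920

P(A∪B) = 0.8920


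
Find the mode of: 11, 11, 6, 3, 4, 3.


Frequencies: 3:2, 4:1, 6:1, 11:2
Max frequency = 2
Mode = 3, 11

Mode = 3, 11


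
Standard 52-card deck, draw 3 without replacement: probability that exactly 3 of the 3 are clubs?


Hypergeometric: P(X=3) = C(13,3)·C(39,0) / C(52,3)
= 286 × 1 / 22100
= 286/22100 = 0.0129

P = 0.0129


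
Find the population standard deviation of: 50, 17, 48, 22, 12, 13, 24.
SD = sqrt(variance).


Mean = 26.5714
Variance = 217.6735
SD = sqrt(217.6735) = 14.7538

SD = 14.7538


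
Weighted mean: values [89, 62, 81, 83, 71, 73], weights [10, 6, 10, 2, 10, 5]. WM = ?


Numerator = 89*10 + 62*6 + 81*10 + 83*2 + 71*10 + 73*5 = 3313
Denominator = 10 + 6 + 10 + 2 + 10 + 5 = 43
WM = 3313/43 = 77.0465

WM = 77.0465


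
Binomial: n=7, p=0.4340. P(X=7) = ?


C(7,7) = 1
p^7 = 0.002900
(1-p)^0 = 1.000000
P = 1 * 0.002900 * 1.000000 = 0.0029

P(X=7) = 0.0029


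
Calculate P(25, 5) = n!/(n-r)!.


P(25,5) = 25!/20!
= 15511210043330985984000000/2432902008176640000
= 6375600

P(25,5) = 6375600


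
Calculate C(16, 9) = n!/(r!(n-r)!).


C(16,9) = 16!/(9! × 7!)
= 20922789888000/(362880 × 5040)
= 11440

C(16,9) = 11440


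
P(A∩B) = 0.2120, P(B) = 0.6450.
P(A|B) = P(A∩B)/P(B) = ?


P(A|B) = 0.2120/0.6450 = 0.3287

P(A|B) = 0.3287


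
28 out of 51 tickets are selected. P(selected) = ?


P = 28/51 = 0.5490

P = 0.5490


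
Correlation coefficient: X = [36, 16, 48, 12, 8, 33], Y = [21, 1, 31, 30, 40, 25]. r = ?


Mean X = 25.5000, Mean Y = 24.6667
SD X = 14.442414, SD Y = 12.092238
Cov = -1.500000
r = -1.500000/(14.442414*12.092238) = -0.0086

r = -0.0086


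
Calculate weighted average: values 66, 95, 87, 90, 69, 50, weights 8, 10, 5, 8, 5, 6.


Numerator = 66*8 + 95*10 + 87*5 + 90*8 + 69*5 + 50*6 = 3278
Denominator = 8 + 10 + 5 + 8 + 5 + 6 = 42
WM = 3278/42 = 78.0476

WM = 78.0476


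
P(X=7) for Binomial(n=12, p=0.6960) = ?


C(12,7) = 792
p^7 = 0.079116
(1-p)^5 = 0.002596
P = 792 * 0.079116 * 0.002596 = 0.1627

P(X=7) = 0.1627


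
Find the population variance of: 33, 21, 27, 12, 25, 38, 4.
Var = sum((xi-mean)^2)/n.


Mean = 22.8571
Squared deviations: 102.8776, 3.4490, 17.1633, 117.8776, 4.5918, 229.3061, 355.5918
Sum = 830.8571
Variance = 830.8571/7 = 118.6939

Variance = 118.6939


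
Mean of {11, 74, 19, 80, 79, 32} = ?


Sum = 11 + 74 + 19 + 80 + 79 + 32 = 295
n = 6
Mean = 295/6 = 49.1667

Mean = 49.1667


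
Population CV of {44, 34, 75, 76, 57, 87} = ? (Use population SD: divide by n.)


Mean = 62.1667
SD = 18.8097
CV = (18.8097/62.1667)*100 = 30.2569%

CV = 30.2569%


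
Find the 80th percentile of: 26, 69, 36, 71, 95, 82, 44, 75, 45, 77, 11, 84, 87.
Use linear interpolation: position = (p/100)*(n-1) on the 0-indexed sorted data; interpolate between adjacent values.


Sorted: 11, 26, 36, 44, 45, 69, 71, 75, 77, 82, 84, 87, 95
n = 13
Index = 80/100 * 12 = 9.6000
Lower = data[9] = 82, Upper = data[10] = 84
P80 = 82 + 0.6000*(2) = 83.2000

P80 = 83.2000


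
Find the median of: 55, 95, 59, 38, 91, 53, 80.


Sorted: 38, 53, 55, 59, 80, 91, 95
n = 7 (odd)
Middle value = 59

Median = 59


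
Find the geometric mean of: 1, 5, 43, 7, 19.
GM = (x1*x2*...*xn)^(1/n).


Product = 1 × 5 × 43 × 7 × 19 = 28595
GM = 28595^(1/5) = 7.7850

GM = 7.7850


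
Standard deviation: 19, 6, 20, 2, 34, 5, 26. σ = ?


Mean = 16.0000
Variance = 123.7143
SD = sqrt(123.7143) = 11.1227

SD = 11.1227


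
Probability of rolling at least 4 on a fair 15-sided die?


Favorable outcomes (roll ≥ 4): 12
Total outcomes = 15
P = 12/15 = 0.8000

P = 0.8000


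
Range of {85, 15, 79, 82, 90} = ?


Max = 90, Min = 15
Range = 90 - 15 = 75

Range = 75


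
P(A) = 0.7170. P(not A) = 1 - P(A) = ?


P(not A) = 1 - 0.7170 = 0.2830

P(not A) = 0.2830


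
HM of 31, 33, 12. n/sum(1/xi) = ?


Sum of reciprocals = 1/31 + 1/33 + 1/12 = 0.145894
HM = 3/0.145894 = 20.5628

HM = 20.5628


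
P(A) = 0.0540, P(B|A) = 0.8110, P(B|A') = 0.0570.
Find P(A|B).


P(B) = P(B|A)*P(A) + P(B|A')*P(A')
= 0.8110*0.0540 + 0.0570*0.9460
= 0.043794 + 0.053922 = 0.097716
P(A|B) = 0.043794/0.097716 = 0.4482

P(A|B) = 0.4482


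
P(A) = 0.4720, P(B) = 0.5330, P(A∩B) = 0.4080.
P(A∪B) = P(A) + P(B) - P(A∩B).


P(A∪B) = 0.4720 + 0.5330 - 0.4080
= 1.0050 - 0.4080
= 0.5970

P(A∪B) = 0.5970


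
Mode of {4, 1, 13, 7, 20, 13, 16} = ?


Frequencies: 1:1, 4:1, 7:1, 13:2, 16:1, 20:1
Max frequency = 2
Mode = 13

Mode = 13


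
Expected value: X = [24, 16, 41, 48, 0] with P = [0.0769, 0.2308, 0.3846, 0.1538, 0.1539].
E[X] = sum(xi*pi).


E[X] = 24*0.0769 + 16*0.2308 + 41*0.3846 + 48*0.1538 + 0*0.1539
= 1.8456 + 3.6928 + 15.7686 + 7.3824 + 0
= 28.6894

E[X] = 28.6894


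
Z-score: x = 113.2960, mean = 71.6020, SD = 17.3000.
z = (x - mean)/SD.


z = (113.2960 - 71.6020)/17.3000
= 41.6940/17.3000
= 2.4101

z = 2.4101


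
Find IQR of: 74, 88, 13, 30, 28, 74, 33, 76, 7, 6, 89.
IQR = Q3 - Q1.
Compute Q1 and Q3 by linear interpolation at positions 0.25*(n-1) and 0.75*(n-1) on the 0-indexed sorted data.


Sorted: 6, 7, 13, 28, 30, 33, 74, 74, 76, 88, 89
Q1 (25th %ile) = 20.5000
Q3 (75th %ile) = 75.0000
IQR = 75.0000 - 20.5000 = 54.5000

IQR = 54.5000


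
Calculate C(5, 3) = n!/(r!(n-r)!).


C(5,3) = 5!/(3! × 2!)
= 120/(6 × 2)
= 10

C(5,3) = 10


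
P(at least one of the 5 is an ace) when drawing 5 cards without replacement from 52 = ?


P(at least one) = 1 - P(none)
P(none) = (48/52) × (47/51) × (46/50) × (45/49) × (44/48) = 0.658842
P(at least one) = 1 - 0.658842 = 0.3412

P = 0.3412


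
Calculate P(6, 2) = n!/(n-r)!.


P(6,2) = 6!/4!
= 720/24
= 30

P(6,2) = 30


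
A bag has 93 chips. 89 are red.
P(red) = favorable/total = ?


P = 89/93 = 0.9570

P = 0.9570


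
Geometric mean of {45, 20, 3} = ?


Product = 45 × 20 × 3 = 2700
GM = 2700^(1/3) = 13.9248

GM = 13.9248


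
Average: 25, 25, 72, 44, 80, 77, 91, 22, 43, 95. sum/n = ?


Sum = 25 + 25 + 72 + 44 + 80 + 77 + 91 + 22 + 43 + 95 = 574
n = 10
Mean = 574/10 = 57.4000

Mean = 57.4000


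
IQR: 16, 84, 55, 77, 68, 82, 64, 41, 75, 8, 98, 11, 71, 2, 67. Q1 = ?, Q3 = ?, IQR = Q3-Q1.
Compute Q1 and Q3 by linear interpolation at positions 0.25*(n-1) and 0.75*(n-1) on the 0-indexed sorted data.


Sorted: 2, 8, 11, 16, 41, 55, 64, 67, 68, 71, 75, 77, 82, 84, 98
Q1 (25th %ile) = 28.5000
Q3 (75th %ile) = 76.0000
IQR = 76.0000 - 28.5000 = 47.5000

IQR = 47.5000


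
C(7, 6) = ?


C(7,6) = 7!/(6! × 1!)
= 5040/(720 × 1)
= 7

C(7,6) = 7


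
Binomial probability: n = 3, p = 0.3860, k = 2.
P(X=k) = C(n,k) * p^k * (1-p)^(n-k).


C(3,2) = 3
p^2 = 0.148996
(1-p)^1 = 0.614000
P = 3 * 0.148996 * 0.614000 = 0.2745

P(X=2) = 0.2745


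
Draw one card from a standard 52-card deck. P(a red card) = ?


26 red cards in 52 cards
P = 26/52 = 0.5000

P = 0.5000


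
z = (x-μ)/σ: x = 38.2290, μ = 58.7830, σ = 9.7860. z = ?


z = (38.2290 - 58.7830)/9.7860
= -20.5540/9.7860
= -2.1003

z = -2.1003


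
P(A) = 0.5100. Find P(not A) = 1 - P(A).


P(not A) = 1 - 0.5100 = 0.4900

P(not A) = 0.4900


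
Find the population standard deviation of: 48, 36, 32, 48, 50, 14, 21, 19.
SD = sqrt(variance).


Mean = 33.5000
Variance = 181.0000
SD = sqrt(181.0000) = 13.4536

SD = 13.4536


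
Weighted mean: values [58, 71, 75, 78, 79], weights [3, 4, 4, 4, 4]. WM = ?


Numerator = 58*3 + 71*4 + 75*4 + 78*4 + 79*4 = 1386
Denominator = 3 + 4 + 4 + 4 + 4 = 19
WM = 1386/19 = 72.9474

WM = 72.9474


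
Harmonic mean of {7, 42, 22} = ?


Sum of reciprocals = 1/7 + 1/42 + 1/22 = 0.212121
HM = 3/0.212121 = 14.1429

HM = 14.1429


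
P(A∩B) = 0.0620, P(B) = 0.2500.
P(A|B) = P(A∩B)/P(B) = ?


P(A|B) = 0.0620/0.2500 = 0.2480

P(A|B) = 0.2480


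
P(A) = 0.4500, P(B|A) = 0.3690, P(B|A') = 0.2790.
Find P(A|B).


P(B) = P(B|A)*P(A) + P(B|A')*P(A')
= 0.3690*0.4500 + 0.2790*0.5500
= 0.166050 + 0.153450 = 0.319500
P(A|B) = 0.166050/0.319500 = 0.5197

P(A|B) = 0.5197


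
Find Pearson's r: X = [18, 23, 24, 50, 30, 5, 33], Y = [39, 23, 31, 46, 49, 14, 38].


Mean X = 26.1429, Mean Y = 34.2857
SD X = 12.866663, SD Y = 11.584649
Cov = 113.530612
r = 113.530612/(12.866663*11.584649) = 0.7617

r = 0.7617


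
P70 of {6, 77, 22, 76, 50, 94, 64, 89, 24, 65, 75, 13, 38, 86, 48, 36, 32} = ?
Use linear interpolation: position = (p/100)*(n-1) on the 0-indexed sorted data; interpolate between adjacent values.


Sorted: 6, 13, 22, 24, 32, 36, 38, 48, 50, 64, 65, 75, 76, 77, 86, 89, 94
n = 17
Index = 70/100 * 16 = 11.2000
Lower = data[11] = 75, Upper = data[12] = 76
P70 = 75 + 0.2000*(1) = 75.2000

P70 = 75.2000


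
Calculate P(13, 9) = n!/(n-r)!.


P(13,9) = 13!/4!
= 6227020800/24
= 259459200

P(13,9) = 259459200


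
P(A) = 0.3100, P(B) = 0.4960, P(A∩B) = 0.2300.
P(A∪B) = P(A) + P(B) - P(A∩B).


P(A∪B) = 0.3100 + 0.4960 - 0.2300
= 0.8060 - 0.2300
= 0.5760

P(A∪B) = 0.5760


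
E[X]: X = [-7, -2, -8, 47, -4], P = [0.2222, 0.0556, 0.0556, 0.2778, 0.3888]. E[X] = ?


E[X] = -7*0.2222 - 2*0.0556 - 8*0.0556 + 47*0.2778 - 4*0.3888
= -1.5554 - 0.1112 - 0.4448 + 13.0566 - 1.5552
= 9.3900

E[X] = 9.3900


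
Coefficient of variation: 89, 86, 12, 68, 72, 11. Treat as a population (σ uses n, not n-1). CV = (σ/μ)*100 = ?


Mean = 56.3333
SD = 32.5303
CV = (32.5303/56.3333)*100 = 57.7461%

CV = 57.7461%


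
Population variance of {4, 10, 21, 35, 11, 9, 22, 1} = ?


Mean = 14.1250
Squared deviations: 102.5156, 17.0156, 47.2656, 435.7656, 9.7656, 26.2656, 62.0156, 172.2656
Sum = 872.8750
Variance = 872.8750/8 = 109.1094

Variance = 109.1094


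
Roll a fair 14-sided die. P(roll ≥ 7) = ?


Favorable outcomes (roll ≥ 7): 8
Total outcomes = 14
P = 8/14 = 0.5714

P = 0.5714


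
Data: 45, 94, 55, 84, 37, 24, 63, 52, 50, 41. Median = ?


Sorted: 24, 37, 41, 45, 50, 52, 55, 63, 84, 94
n = 10 (even)
Middle values: 50 and 52
Median = (50+52)/2 = 51.0000

Median = 51.0000


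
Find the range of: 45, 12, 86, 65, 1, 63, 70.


Max = 86, Min = 1
Range = 86 - 1 = 85

Range = 85


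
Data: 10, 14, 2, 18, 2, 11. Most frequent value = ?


Frequencies: 2:2, 10:1, 11:1, 14:1, 18:1
Max frequency = 2
Mode = 2

Mode = 2


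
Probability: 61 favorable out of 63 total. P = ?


P = 61/63 = 0.9683

P = 0.9683


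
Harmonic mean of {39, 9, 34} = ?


Sum of reciprocals = 1/39 + 1/9 + 1/34 = 0.166164
HM = 3/0.166164 = 18.0545

HM = 18.0545


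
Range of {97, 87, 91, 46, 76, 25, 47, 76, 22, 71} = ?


Max = 97, Min = 22
Range = 97 - 22 = 75

Range = 75


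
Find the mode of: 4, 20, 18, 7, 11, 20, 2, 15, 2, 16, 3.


Frequencies: 2:2, 3:1, 4:1, 7:1, 11:1, 15:1, 16:1, 18:1, 20:2
Max frequency = 2
Mode = 2, 20

Mode = 2, 20


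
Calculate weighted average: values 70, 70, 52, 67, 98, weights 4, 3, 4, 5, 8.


Numerator = 70*4 + 70*3 + 52*4 + 67*5 + 98*8 = 1817
Denominator = 4 + 3 + 4 + 5 + 8 = 24
WM = 1817/24 = 75.7083

WM = 75.7083


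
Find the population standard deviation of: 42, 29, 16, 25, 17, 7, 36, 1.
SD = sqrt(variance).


Mean = 21.6250
Variance = 172.4844
SD = sqrt(172.4844) = 13.1333

SD = 13.1333


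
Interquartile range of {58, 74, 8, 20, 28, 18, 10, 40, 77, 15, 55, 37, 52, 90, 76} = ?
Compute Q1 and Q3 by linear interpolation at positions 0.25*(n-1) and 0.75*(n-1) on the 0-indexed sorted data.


Sorted: 8, 10, 15, 18, 20, 28, 37, 40, 52, 55, 58, 74, 76, 77, 90
Q1 (25th %ile) = 19.0000
Q3 (75th %ile) = 66.0000
IQR = 66.0000 - 19.0000 = 47.0000

IQR = 47.0000


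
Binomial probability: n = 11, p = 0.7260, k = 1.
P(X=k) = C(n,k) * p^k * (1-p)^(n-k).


C(11,1) = 11
p^1 = 0.726000
(1-p)^10 = 2.385095e-06
P = 11 * 0.726000 * 2.385095e-06 = 1.9047e-05

P(X=1) = 1.9047e-05


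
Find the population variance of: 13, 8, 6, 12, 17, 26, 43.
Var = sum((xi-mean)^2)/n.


Mean = 17.8571
Squared deviations: 23.5918, 97.1633, 140.5918, 34.3061, 0.7347, 66.3061, 632.1633
Sum = 994.8571
Variance = 994.8571/7 = 142.1224

Variance = 142.1224


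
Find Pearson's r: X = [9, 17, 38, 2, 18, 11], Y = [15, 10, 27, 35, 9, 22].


Mean X = 15.8333, Mean Y = 19.6667
SD X = 11.245987, SD Y = 9.339284
Cov = -10.555556
r = -10.555556/(11.245987*9.339284) = -0.1005

r = -0.1005


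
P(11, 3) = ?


P(11,3) = 11!/8!
= 39916800/40320
= 990

P(11,3) = 990


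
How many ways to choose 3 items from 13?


C(13,3) = 13!/(3! × 10!)
= 6227020800/(6 × 3628800)
= 286

C(13,3) = 286


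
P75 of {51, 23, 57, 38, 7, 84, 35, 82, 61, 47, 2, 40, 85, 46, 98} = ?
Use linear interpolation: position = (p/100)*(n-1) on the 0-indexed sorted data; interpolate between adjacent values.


Sorted: 2, 7, 23, 35, 38, 40, 46, 47, 51, 57, 61, 82, 84, 85, 98
n = 15
Index = 75/100 * 14 = 10.5000
Lower = data[10] = 61, Upper = data[11] = 82
P75 = 61 + 0.5000*(21) = 71.5000

P75 = 71.5000


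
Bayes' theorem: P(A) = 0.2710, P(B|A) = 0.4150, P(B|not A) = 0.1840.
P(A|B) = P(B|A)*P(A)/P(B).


P(B) = P(B|A)*P(A) + P(B|A')*P(A')
= 0.4150*0.2710 + 0.1840*0.7290
= 0.112465 + 0.134136 = 0.246601
P(A|B) = 0.112465/0.246601 = 0.4561

P(A|B) = 0.4561


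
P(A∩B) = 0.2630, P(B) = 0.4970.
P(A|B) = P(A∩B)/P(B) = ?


P(A|B) = 0.2630/0.4970 = 0.5292

P(A|B) = 0.5292


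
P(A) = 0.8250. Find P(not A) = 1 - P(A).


P(not A) = 1 - 0.8250 = 0.1750

P(not A) = 0.1750


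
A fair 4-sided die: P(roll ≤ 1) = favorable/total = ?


Favorable outcomes (roll ≤ 1): 1
Total outcomes = 4
P = 1/4 = 0.2500

P = 0.2500


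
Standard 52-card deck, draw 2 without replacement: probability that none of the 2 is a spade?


P(no spades) = (39/52) × (38/51)
= 0.5588

P = 0.5588


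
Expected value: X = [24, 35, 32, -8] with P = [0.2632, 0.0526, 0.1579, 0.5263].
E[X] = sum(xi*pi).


E[X] = 24*0.2632 + 35*0.0526 + 32*0.1579 - 8*0.5263
= 6.3168 + 1.8410 + 5.0528 - 4.2104
= 9.0002

E[X] = 9.0002


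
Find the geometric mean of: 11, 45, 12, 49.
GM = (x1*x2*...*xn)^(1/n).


Product = 11 × 45 × 12 × 49 = 291060
GM = 291060^(1/4) = 23.2271

GM = 23.2271


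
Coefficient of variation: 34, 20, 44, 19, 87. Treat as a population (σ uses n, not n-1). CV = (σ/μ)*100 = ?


Mean = 40.8000
SD = 24.8950
CV = (24.8950/40.8000)*100 = 61.0171%

CV = 61.0171%


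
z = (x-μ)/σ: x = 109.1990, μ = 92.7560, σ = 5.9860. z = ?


z = (109.1990 - 92.7560)/5.9860
= 16.4430/5.9860
= 2.7469

z = 2.7469


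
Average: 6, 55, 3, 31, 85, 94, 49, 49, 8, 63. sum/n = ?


Sum = 6 + 55 + 3 + 31 + 85 + 94 + 49 + 49 + 8 + 63 = 443
n = 10
Mean = 443/10 = 44.3000

Mean = 44.3000


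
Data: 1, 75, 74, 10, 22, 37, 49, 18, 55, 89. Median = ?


Sorted: 1, 10, 18, 22, 37, 49, 55, 74, 75, 89
n = 10 (even)
Middle values: 37 and 49
Median = (37+49)/2 = 43.0000

Median = 43.0000


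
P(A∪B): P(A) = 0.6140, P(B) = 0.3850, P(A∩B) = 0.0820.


P(A∪B) = 0.6140 + 0.3850 - 0.0820
= 0.9990 - 0.0820
= 0.9170

P(A∪B) = 0.9170


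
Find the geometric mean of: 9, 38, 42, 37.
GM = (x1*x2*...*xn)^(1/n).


Product = 9 × 38 × 42 × 37 = 531468
GM = 531468^(1/4) = 27.0003

GM = 27.0003


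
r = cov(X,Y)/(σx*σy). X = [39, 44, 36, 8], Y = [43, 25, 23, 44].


Mean X = 31.7500, Mean Y = 33.7500
SD X = 14.006695, SD Y = 9.781999
Cov = -82.312500
r = -82.312500/(14.006695*9.781999) = -0.6008

r = -0.6008


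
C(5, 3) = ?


C(5,3) = 5!/(3! × 2!)
= 120/(6 × 2)
= 10

C(5,3) = 10


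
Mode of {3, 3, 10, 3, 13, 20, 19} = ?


Frequencies: 3:3, 10:1, 13:1, 19:1, 20:1
Max frequency = 3
Mode = 3

Mode = 3


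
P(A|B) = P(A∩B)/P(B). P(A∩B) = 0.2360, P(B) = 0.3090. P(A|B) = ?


P(A|B) = 0.2360/0.3090 = 0.7638

P(A|B) = 0.7638


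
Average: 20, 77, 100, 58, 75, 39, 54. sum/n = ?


Sum = 20 + 77 + 100 + 58 + 75 + 39 + 54 = 423
n = 7
Mean = 423/7 = 60.4286

Mean = 60.4286


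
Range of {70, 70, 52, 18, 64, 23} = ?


Max = 70, Min = 18
Range = 70 - 18 = 52

Range = 52


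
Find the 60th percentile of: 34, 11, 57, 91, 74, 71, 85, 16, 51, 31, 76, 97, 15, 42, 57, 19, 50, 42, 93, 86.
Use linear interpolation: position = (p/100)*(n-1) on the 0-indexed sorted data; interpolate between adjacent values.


Sorted: 11, 15, 16, 19, 31, 34, 42, 42, 50, 51, 57, 57, 71, 74, 76, 85, 86, 91, 93, 97
n = 20
Index = 60/100 * 19 = 11.4000
Lower = data[11] = 57, Upper = data[12] = 71
P60 = 57 + 0.4000*(14) = 62.6000

P60 = 62.6000


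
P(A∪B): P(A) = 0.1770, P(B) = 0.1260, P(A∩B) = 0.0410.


P(A∪B) = 0.1770 + 0.1260 - 0.0410
= 0.3030 - 0.0410
= 0.2620

P(A∪B) = 0.2620


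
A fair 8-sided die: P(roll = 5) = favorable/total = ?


Favorable outcomes (roll = 5): 1
Total outcomes = 8
P = 1/8 = 0.1250

P = 0.1250


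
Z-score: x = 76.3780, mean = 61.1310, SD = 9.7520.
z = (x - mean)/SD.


z = (76.3780 - 61.1310)/9.7520
= 15.2470/9.7520
= 1.5635

z = 1.5635


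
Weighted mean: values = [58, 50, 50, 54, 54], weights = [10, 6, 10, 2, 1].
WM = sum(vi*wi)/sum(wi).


Numerator = 58*10 + 50*6 + 50*10 + 54*2 + 54*1 = 1542
Denominator = 10 + 6 + 10 + 2 + 1 = 29
WM = 1542/29 = 53.1724

WM = 53.1724


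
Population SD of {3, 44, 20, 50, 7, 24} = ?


Mean = 24.6667
Variance = 303.2222
SD = sqrt(303.2222) = 17.4133

SD = 17.4133


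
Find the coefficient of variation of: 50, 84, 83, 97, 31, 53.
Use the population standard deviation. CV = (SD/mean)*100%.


Mean = 66.3333
SD = 23.1781
CV = (23.1781/66.3333)*100 = 34.9418%

CV = 34.9418%


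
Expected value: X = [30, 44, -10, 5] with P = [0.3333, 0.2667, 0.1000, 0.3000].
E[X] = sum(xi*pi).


E[X] = 30*0.3333 + 44*0.2667 - 10*0.1000 + 5*0.3000
= 9.9990 + 11.7348 - 1.0000 + 1.5000
= 22.2338

E[X] = 22.2338


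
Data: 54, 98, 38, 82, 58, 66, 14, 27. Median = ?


Sorted: 14, 27, 38, 54, 58, 66, 82, 98
n = 8 (even)
Middle values: 54 and 58
Median = (54+58)/2 = 56.0000

Median = 56.0000


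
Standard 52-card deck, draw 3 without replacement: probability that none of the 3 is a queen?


P(no queens) = (48/52) × (47/51) × (46/50)
= 0.7826

P = 0.7826


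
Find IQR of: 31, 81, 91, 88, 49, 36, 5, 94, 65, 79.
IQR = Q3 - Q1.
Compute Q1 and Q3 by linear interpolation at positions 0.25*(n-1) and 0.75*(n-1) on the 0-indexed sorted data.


Sorted: 5, 31, 36, 49, 65, 79, 81, 88, 91, 94
Q1 (25th %ile) = 39.2500
Q3 (75th %ile) = 86.2500
IQR = 86.2500 - 39.2500 = 47.0000

IQR = 47.0000


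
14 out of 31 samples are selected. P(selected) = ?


P = 14/31 = 0.4516

P = 0.4516


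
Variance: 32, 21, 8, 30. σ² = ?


Mean = 22.7500
Squared deviations: 85.5625, 3.0625, 217.5625, 52.5625
Sum = 358.7500
Variance = 358.7500/4 = 89.6875

Variance = 89.6875


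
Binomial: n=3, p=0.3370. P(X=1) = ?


C(3,1) = 3
p^1 = 0.337000
(1-p)^2 = 0.439569
P = 3 * 0.337000 * 0.439569 = 0.4444

P(X=1) = 0.4444


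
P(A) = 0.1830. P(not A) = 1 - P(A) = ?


P(not A) = 1 - 0.1830 = 0.8170

P(not A) = 0.8170


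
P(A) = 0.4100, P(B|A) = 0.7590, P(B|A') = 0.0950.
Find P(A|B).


P(B) = P(B|A)*P(A) + P(B|A')*P(A')
= 0.7590*0.4100 + 0.0950*0.5900
= 0.311190 + 0.056050 = 0.367240
P(A|B) = 0.311190/0.367240 = 0.8474

P(A|B) = 0.8474


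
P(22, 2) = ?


P(22,2) = 22!/20!
= 1124000727777607680000/2432902008176640000
= 462

P(22,2) = 462


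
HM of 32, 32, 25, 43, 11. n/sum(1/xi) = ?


Sum of reciprocals = 1/32 + 1/32 + 1/25 + 1/43 + 1/11 = 0.216665
HM = 5/0.216665 = 23.0771

HM = 23.0771


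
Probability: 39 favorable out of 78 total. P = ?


P = 39/78 = 0.5000

P = 0.5000


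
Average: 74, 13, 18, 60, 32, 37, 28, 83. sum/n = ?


Sum = 74 + 13 + 18 + 60 + 32 + 37 + 28 + 83 = 345
n = 8
Mean = 345/8 = 43.1250

Mean = 43.1250


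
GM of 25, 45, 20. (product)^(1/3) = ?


Product = 25 × 45 × 20 = 22500
GM = 22500^(1/3) = 28.2311

GM = 28.2311


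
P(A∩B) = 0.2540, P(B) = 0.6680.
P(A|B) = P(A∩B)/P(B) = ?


P(A|B) = 0.2540/0.6680 = 0.3802

P(A|B) = 0.3802


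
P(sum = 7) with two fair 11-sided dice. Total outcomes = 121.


Total outcomes = 11×11 = 121
Favorable (sum = 7): 6
P = 6/121 = 0.0496

P = 0.0496


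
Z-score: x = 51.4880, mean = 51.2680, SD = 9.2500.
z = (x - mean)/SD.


z = (51.4880 - 51.2680)/9.2500
= 0.2200/9.2500
= 0.0238

z = 0.0238


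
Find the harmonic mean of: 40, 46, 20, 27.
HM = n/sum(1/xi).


Sum of reciprocals = 1/40 + 1/46 + 1/20 + 1/27 = 0.133776
HM = 4/0.133776 = 29.9007

HM = 29.9007


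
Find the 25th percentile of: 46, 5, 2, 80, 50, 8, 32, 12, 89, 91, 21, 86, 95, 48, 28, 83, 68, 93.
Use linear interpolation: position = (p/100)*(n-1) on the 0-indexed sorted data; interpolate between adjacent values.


Sorted: 2, 5, 8, 12, 21, 28, 32, 46, 48, 50, 68, 80, 83, 86, 89, 91, 93, 95
n = 18
Index = 25/100 * 17 = 4.2500
Lower = data[4] = 21, Upper = data[5] = 28
P25 = 21 + 0.2500*(7) = 22.7500

P25 = 22.7500


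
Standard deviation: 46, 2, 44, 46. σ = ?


Mean = 34.5000
Variance = 352.7500
SD = sqrt(352.7500) = 18.7816

SD = 18.7816


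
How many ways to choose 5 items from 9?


C(9,5) = 9!/(5! × 4!)
= 362880/(120 × 24)
= 126

C(9,5) = 126


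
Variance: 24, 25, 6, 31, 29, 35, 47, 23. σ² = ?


Mean = 27.5000
Squared deviations: 12.2500, 6.2500, 462.2500, 12.2500, 2.2500, 56.2500, 380.2500, 20.2500
Sum = 952.0000
Variance = 952.0000/8 = 119.0000

Variance = 119.0000


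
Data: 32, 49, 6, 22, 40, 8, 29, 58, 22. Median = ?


Sorted: 6, 8, 22, 22, 29, 32, 40, 49, 58
n = 9 (odd)
Middle value = 29

Median = 29


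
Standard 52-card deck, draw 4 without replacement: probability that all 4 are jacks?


P(all jacks) = (4/52) × (3/51) × (2/50) × (1/49)
= 3.6938e-06

P = 3.6938e-06


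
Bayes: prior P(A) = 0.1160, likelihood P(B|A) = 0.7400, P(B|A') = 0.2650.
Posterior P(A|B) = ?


P(B) = P(B|A)*P(A) + P(B|A')*P(A')
= 0.7400*0.1160 + 0.2650*0.8840
= 0.085840 + 0.234260 = 0.320100
P(A|B) = 0.085840/0.320100 = 0.2682

P(A|B) = 0.2682


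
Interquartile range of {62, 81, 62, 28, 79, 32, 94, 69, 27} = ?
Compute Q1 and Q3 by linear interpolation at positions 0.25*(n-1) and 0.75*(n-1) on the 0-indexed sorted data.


Sorted: 27, 28, 32, 62, 62, 69, 79, 81, 94
Q1 (25th %ile) = 32.0000
Q3 (75th %ile) = 79.0000
IQR = 79.0000 - 32.0000 = 47.0000

IQR = 47.0000


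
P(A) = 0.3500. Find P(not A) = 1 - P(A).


P(not A) = 1 - 0.3500 = 0.6500

P(not A) = 0.6500


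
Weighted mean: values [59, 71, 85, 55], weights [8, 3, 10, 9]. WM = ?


Numerator = 59*8 + 71*3 + 85*10 + 55*9 = 2030
Denominator = 8 + 3 + 10 + 9 = 30
WM = 2030/30 = 67.6667

WM = 67.6667


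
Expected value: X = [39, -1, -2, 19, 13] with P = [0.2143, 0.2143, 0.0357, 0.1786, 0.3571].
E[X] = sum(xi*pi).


E[X] = 39*0.2143 - 1*0.2143 - 2*0.0357 + 19*0.1786 + 13*0.3571
= 8.3577 - 0.2143 - 0.0714 + 3.3934 + 4.6423
= 16.1077

E[X] = 16.1077


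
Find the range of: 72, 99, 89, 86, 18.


Max = 99, Min = 18
Range = 99 - 18 = 81

Range = 81


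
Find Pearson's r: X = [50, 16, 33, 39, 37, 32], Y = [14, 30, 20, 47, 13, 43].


Mean X = 34.5000, Mean Y = 27.8333
SD X = 10.144785, SD Y = 13.384278
Cov = -38.583333
r = -38.583333/(10.144785*13.384278) = -0.2842

r = -0.2842


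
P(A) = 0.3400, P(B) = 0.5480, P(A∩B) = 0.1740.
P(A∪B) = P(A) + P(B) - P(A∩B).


P(A∪B) = 0.3400 + 0.5480 - 0.1740
= 0.8880 - 0.1740
= 0.7140

P(A∪B) = 0.7140


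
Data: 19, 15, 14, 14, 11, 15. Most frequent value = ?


Frequencies: 11:1, 14:2, 15:2, 19:1
Max frequency = 2
Mode = 14, 15

Mode = 14, 15


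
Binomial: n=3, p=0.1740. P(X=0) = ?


C(3,0) = 1
p^0 = 1.000000
(1-p)^3 = 0.563560
P = 1 * 1.000000 * 0.563560 = 0.5636

P(X=0) = 0.5636


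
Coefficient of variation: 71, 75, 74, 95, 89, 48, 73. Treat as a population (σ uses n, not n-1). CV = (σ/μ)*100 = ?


Mean = 75.0000
SD = 13.8667
CV = (13.8667/75.0000)*100 = 18.4889%

CV = 18.4889%


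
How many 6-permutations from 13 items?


P(13,6) = 13!/7!
= 6227020800/5040
= 1235520

P(13,6) = 1235520


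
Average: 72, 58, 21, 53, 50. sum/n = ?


Sum = 72 + 58 + 21 + 53 + 50 = 254
n = 5
Mean = 254/5 = 50.8000

Mean = 50.8000


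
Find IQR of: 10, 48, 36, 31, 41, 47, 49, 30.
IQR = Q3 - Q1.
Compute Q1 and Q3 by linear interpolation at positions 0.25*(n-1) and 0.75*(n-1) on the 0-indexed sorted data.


Sorted: 10, 30, 31, 36, 41, 47, 48, 49
Q1 (25th %ile) = 30.7500
Q3 (75th %ile) = 47.2500
IQR = 47.2500 - 30.7500 = 16.5000

IQR = 16.5000


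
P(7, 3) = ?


P(7,3) = 7!/4!
= 5040/24
= 210

P(7,3) = 210


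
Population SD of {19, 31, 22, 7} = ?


Mean = 19.7500
Variance = 73.6875
SD = sqrt(73.6875) = 8.5841

SD = 8.5841


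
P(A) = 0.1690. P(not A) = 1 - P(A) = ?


P(not A) = 1 - 0.1690 = 0.8310

P(not A) = 0.8310


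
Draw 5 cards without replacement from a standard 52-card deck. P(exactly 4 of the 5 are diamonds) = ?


Hypergeometric: P(X=4) = C(13,4)·C(39,1) / C(52,5)
= 715 × 39 / 2598960
= 27885/2598960 = 0.0107

P = 0.0107


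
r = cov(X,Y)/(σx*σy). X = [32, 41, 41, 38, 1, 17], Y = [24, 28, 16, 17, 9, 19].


Mean X = 28.3333, Mean Y = 18.8333
SD X = 14.738461, SD Y = 6.039224
Cov = 58.055556
r = 58.055556/(14.738461*6.039224) = 0.6522

r = 0.6522


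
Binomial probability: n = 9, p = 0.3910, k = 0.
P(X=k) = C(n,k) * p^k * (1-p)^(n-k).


C(9,0) = 1
p^0 = 1.000000
(1-p)^9 = 0.011523
P = 1 * 1.000000 * 0.011523 = 0.0115

P(X=0) = 0.0115


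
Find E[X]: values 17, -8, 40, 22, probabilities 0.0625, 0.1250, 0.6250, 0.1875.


E[X] = 17*0.0625 - 8*0.1250 + 40*0.6250 + 22*0.1875
= 1.0625 - 1.0000 + 25.0000 + 4.1250
= 29.1875

E[X] = 29.1875


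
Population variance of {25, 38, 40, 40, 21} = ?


Mean = 32.8000
Squared deviations: 60.8400, 27.0400, 51.8400, 51.8400, 139.2400
Sum = 330.8000
Variance = 330.8000/5 = 66.1600

Variance = 66.1600


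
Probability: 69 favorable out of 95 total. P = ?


P = 69/95 = 0.7263

P = 0.7263


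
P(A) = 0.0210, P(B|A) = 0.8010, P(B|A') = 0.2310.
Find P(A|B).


P(B) = P(B|A)*P(A) + P(B|A')*P(A')
= 0.8010*0.0210 + 0.2310*0.9790
= 0.016821 + 0.226149 = 0.242970
P(A|B) = 0.016821/0.242970 = 0.0692

P(A|B) = 0.0692


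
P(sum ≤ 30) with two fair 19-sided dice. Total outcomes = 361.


Total outcomes = 19×19 = 361
Favorable (sum ≤ 30): 325
P = 325/361 = 0.9003

P = 0.9003


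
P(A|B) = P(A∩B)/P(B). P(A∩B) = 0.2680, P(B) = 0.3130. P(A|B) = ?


P(A|B) = 0.2680/0.3130 = 0.8562

P(A|B) = 0.8562


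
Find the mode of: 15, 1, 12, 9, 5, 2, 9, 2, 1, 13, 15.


Frequencies: 1:2, 2:2, 5:1, 9:2, 12:1, 13:1, 15:2
Max frequency = 2
Mode = 1, 2, 9, 15

Mode = 1, 2, 9, 15


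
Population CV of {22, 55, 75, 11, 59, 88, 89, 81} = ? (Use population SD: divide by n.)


Mean = 60.0000
SD = 27.7534
CV = (27.7534/60.0000)*100 = 46.2556%

CV = 46.2556%


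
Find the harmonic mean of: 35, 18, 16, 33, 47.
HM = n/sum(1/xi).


Sum of reciprocals = 1/35 + 1/18 + 1/16 + 1/33 + 1/47 = 0.198207
HM = 5/0.198207 = 25.2262

HM = 25.2262


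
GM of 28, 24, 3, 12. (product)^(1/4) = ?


Product = 28 × 24 × 3 × 12 = 24192
GM = 24192^(1/4) = 12.4715

GM = 12.4715


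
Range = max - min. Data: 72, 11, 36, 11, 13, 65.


Max = 72, Min = 11
Range = 72 - 11 = 61

Range = 61


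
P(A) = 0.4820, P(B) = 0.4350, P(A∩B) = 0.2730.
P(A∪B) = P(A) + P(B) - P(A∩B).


P(A∪B) = 0.4820 + 0.4350 - 0.2730
= 0.9170 - 0.2730
= 0.6440

P(A∪B) = 0.6440


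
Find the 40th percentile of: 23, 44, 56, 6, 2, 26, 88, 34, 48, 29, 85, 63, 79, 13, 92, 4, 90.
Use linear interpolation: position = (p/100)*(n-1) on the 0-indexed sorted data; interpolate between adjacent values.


Sorted: 2, 4, 6, 13, 23, 26, 29, 34, 44, 48, 56, 63, 79, 85, 88, 90, 92
n = 17
Index = 40/100 * 16 = 6.4000
Lower = data[6] = 29, Upper = data[7] = 34
P40 = 29 + 0.4000*(5) = 31.0000

P40 = 31.0000


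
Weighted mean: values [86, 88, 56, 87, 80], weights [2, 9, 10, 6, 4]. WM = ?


Numerator = 86*2 + 88*9 + 56*10 + 87*6 + 80*4 = 2366
Denominator = 2 + 9 + 10 + 6 + 4 = 31
WM = 2366/31 = 76.3226

WM = 76.3226


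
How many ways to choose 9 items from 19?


C(19,9) = 19!/(9! × 10!)
= 121645100408832000/(362880 × 3628800)
= 92378

C(19,9) = 92378


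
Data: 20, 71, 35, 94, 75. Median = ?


Sorted: 20, 35, 71, 75, 94
n = 5 (odd)
Middle value = 71

Median = 71


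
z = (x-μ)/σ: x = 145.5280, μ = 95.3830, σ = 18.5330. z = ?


z = (145.5280 - 95.3830)/18.5330
= 50.1450/18.5330
= 2.7057

z = 2.7057


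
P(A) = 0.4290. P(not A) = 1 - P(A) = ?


P(not A) = 1 - 0.4290 = 0.5710

P(not A) = 0.5710


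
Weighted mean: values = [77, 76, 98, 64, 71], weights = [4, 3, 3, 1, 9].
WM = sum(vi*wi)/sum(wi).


Numerator = 77*4 + 76*3 + 98*3 + 64*1 + 71*9 = 1533
Denominator = 4 + 3 + 3 + 1 + 9 = 20
WM = 1533/20 = 76.6500

WM = 76.6500


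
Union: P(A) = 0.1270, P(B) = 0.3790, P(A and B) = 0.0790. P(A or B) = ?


P(A∪B) = 0.1270 + 0.3790 - 0.0790
= 0.5060 - 0.0790
= 0.4270

P(A∪B) = 0.4270


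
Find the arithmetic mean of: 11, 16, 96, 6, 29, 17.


Sum = 11 + 16 + 96 + 6 + 29 + 17 = 175
n = 6
Mean = 175/6 = 29.1667

Mean = 29.1667


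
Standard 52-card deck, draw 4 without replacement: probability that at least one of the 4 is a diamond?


P(at least one) = 1 - P(none)
P(none) = (39/52) × (38/51) × (37/50) × (36/49) = 0.303818
P(at least one) = 1 - 0.303818 = 0.6962

P = 0.6962


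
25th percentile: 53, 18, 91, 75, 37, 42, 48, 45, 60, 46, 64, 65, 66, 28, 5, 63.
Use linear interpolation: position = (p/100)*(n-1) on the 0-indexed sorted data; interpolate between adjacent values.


Sorted: 5, 18, 28, 37, 42, 45, 46, 48, 53, 60, 63, 64, 65, 66, 75, 91
n = 16
Index = 25/100 * 15 = 3.7500
Lower = data[3] = 37, Upper = data[4] = 42
P25 = 37 + 0.7500*(5) = 40.7500

P25 = 40.7500


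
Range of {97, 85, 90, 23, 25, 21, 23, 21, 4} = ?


Max = 97, Min = 4
Range = 97 - 4 = 93

Range = 93


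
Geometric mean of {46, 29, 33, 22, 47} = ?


Product = 46 × 29 × 33 × 22 × 47 = 45518748
GM = 45518748^(1/5) = 34.0125

GM = 34.0125


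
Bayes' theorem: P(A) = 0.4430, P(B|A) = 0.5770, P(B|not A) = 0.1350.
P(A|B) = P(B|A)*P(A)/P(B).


P(B) = P(B|A)*P(A) + P(B|A')*P(A')
= 0.5770*0.4430 + 0.1350*0.5570
= 0.255611 + 0.075195 = 0.330806
P(A|B) = 0.255611/0.330806 = 0.7727

P(A|B) = 0.7727


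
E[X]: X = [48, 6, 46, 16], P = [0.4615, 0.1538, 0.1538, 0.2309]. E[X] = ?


E[X] = 48*0.4615 + 6*0.1538 + 46*0.1538 + 16*0.2309
= 22.1520 + 0.9228 + 7.0748 + 3.6944
= 33.8440

E[X] = 33.8440


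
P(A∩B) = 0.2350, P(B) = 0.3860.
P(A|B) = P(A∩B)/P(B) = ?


P(A|B) = 0.2350/0.3860 = 0.6088

P(A|B) = 0.6088


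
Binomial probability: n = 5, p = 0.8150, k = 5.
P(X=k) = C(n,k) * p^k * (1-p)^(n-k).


C(5,5) = 1
p^5 = 0.359574
(1-p)^0 = 1.000000
P = 1 * 0.359574 * 1.000000 = 0.3596

P(X=5) = 0.3596


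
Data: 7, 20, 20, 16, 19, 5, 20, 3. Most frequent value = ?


Frequencies: 3:1, 5:1, 7:1, 16:1, 19:1, 20:3
Max frequency = 3
Mode = 20

Mode = 20


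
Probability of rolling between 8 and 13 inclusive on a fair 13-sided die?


Favorable outcomes (8 ≤ roll ≤ 13): 6
Total outcomes = 13
P = 6/13 = 0.4615

P = 0.4615


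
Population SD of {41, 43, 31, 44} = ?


Mean = 39.7500
Variance = 26.6875
SD = sqrt(26.6875) = 5.1660

SD = 5.1660


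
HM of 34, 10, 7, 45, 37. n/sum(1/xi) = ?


Sum of reciprocals = 1/34 + 1/10 + 1/7 + 1/45 + 1/37 = 0.321518
HM = 5/0.321518 = 15.5512

HM = 15.5512


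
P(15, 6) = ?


P(15,6) = 15!/9!
= 1307674368000/362880
= 3603600

P(15,6) = 3603600


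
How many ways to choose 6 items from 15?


C(15,6) = 15!/(6! × 9!)
= 1307674368000/(720 × 362880)
= 5005

C(15,6) = 5005


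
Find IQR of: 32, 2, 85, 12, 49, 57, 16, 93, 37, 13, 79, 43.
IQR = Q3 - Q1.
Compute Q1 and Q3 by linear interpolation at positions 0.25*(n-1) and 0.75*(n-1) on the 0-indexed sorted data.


Sorted: 2, 12, 13, 16, 32, 37, 43, 49, 57, 79, 85, 93
Q1 (25th %ile) = 15.2500
Q3 (75th %ile) = 62.5000
IQR = 62.5000 - 15.2500 = 47.2500

IQR = 47.2500


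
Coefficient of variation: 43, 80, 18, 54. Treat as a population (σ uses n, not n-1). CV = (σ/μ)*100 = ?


Mean = 48.7500
SD = 22.2640
CV = (22.2640/48.7500)*100 = 45.6698%

CV = 45.6698%


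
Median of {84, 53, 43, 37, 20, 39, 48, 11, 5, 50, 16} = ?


Sorted: 5, 11, 16, 20, 37, 39, 43, 48, 50, 53, 84
n = 11 (odd)
Middle value = 39

Median = 39


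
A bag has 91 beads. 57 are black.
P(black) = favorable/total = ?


P = 57/91 = 0.6264

P = 0.6264


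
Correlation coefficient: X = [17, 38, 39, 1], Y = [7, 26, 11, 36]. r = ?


Mean X = 23.7500, Mean Y = 20.0000
SD X = 15.801503, SD Y = 11.640447
Cov = -82.000000
r = -82.000000/(15.801503*11.640447) = -0.4458

r = -0.4458


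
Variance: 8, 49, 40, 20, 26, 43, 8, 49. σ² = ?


Mean = 30.3750
Squared deviations: 500.6406, 346.8906, 92.6406, 107.6406, 19.1406, 159.3906, 500.6406, 346.8906
Sum = 2073.8750
Variance = 2073.8750/8 = 259.2344

Variance = 259.2344


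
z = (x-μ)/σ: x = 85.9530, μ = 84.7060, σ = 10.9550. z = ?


z = (85.9530 - 84.7060)/10.9550
= 1.2470/10.9550
= 0.1138

z = 0.1138


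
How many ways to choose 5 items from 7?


C(7,5) = 7!/(5! × 2!)
= 5040/(120 × 2)
= 21

C(7,5) = 21


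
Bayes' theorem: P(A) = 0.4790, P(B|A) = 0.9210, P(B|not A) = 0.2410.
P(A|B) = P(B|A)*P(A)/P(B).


P(B) = P(B|A)*P(A) + P(B|A')*P(A')
= 0.9210*0.4790 + 0.2410*0.5210
= 0.441159 + 0.125561 = 0.566720
P(A|B) = 0.441159/0.566720 = 0.7784

P(A|B) = 0.7784


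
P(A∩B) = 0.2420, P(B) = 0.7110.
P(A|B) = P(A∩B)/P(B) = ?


P(A|B) = 0.2420/0.7110 = 0.3404

P(A|B) = 0.3404


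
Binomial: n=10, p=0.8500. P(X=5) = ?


C(10,5) = 252
p^5 = 0.443705
(1-p)^5 = 7.593750e-05
P = 252 * 0.443705 * 7.593750e-05 = 0.0085

P(X=5) = 0.0085


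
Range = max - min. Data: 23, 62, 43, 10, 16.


Max = 62, Min = 10
Range = 62 - 10 = 52

Range = 52


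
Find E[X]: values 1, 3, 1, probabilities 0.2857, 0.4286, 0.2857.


E[X] = 1*0.2857 + 3*0.4286 + 1*0.2857
= 0.2857 + 1.2858 + 0.2857
= 1.8572

E[X] = 1.8572


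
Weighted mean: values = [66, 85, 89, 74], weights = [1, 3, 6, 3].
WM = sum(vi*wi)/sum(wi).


Numerator = 66*1 + 85*3 + 89*6 + 74*3 = 1077
Denominator = 1 + 3 + 6 + 3 = 13
WM = 1077/13 = 82.8462

WM = 82.8462


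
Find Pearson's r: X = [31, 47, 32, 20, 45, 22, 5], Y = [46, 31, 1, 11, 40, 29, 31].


Mean X = 28.8571, Mean Y = 27.0000
SD X = 13.621711, SD Y = 14.628739
Cov = 39.142857
r = 39.142857/(13.621711*14.628739) = 0.1964

r = 0.1964
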